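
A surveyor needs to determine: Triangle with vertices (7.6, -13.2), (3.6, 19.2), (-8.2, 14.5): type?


Side lengths squared: AB^2=1065.76, BC^2=161.33, CA^2=1016.93
Sorted: [161.33, 1016.93, 1065.76]
By sides: Scalene, By angles: Acute

Scalene, Acute


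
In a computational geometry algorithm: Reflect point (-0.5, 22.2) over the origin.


Reflection over origin: (x,y) -> (-x,-y)
(-0.5, 22.2) -> (0.5, -22.2)

(0.5, -22.2)


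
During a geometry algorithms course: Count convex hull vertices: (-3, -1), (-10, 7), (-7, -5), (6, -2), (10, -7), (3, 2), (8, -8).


Convex hull vertices (CCW): (-10, 7), (-7, -5), (8, -8), (10, -7), (3, 2)
Count = 5

5


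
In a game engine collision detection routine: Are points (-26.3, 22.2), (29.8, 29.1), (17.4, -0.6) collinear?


Cross product: (29.8-(-26.3))*((-0.6)-22.2) - (29.1-22.2)*(17.4-(-26.3))
= -1580.61

No, not collinear


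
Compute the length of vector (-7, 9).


|u| = sqrt((-7)^2 + 9^2) = sqrt(130) = 11.4018

11.4018


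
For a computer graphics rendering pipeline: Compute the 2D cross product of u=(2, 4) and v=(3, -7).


u x v = u_x*v_y - u_y*v_x = 2*(-7) - 4*3
= (-14) - 12 = -26

-26


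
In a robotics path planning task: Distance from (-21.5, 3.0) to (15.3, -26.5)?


dx=36.8, dy=-29.5
d^2 = 36.8^2 + (-29.5)^2 = 2224.49
d = sqrt(2224.49) = 47.1645

47.1645


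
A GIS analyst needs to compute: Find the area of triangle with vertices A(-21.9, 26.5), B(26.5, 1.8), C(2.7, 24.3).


Area = |x_A(y_B-y_C) + x_B(y_C-y_A) + x_C(y_A-y_B)|/2
= |492.75 + (-58.3) + 66.69|/2
= 501.14/2 = 250.57

250.57


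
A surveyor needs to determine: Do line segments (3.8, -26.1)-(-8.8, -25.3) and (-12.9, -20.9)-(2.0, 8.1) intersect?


Cross products: d1=-561.78, d2=-184.46, d3=-52.16, d4=-429.48
d1*d2 < 0 and d3*d4 < 0? no

No, they don't intersect


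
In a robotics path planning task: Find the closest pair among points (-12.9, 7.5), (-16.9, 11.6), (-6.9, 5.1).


d(P0,P1) = 5.728, d(P0,P2) = 6.4622, d(P1,P2) = 11.9269
Closest: P0 and P1

Closest pair: (-12.9, 7.5) and (-16.9, 11.6), distance = 5.728


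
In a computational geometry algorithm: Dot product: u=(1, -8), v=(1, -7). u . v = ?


u . v = u_x*v_x + u_y*v_y = 1*1 + (-8)*(-7)
= 1 + 56 = 57

57


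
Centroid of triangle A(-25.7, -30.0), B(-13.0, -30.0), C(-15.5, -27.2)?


Centroid = ((x_A+x_B+x_C)/3, (y_A+y_B+y_C)/3)
= (((-25.7)+(-13)+(-15.5))/3, ((-30)+(-30)+(-27.2))/3)
= (-18.0667, -29.0667)

(-18.0667, -29.0667)


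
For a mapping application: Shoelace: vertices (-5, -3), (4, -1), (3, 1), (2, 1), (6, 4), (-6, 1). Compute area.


Shoelace sum: ((-5)*(-1) - 4*(-3)) + (4*1 - 3*(-1)) + (3*1 - 2*1) + (2*4 - 6*1) + (6*1 - (-6)*4) + ((-6)*(-3) - (-5)*1)
= 80
Area = |80|/2 = 40

40


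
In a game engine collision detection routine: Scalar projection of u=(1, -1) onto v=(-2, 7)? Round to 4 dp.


u.v = -9, |v| = sqrt(53) = 7.2801
Scalar projection = u.v / |v| = -9 / sqrt(53) = -1.2362

-1.2362


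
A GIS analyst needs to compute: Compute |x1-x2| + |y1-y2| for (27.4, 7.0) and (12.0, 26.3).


|27.4-12| + |7-26.3| = 15.4 + 19.3 = 34.7

34.7


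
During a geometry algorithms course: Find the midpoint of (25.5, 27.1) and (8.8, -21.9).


M = ((25.5+8.8)/2, (27.1+(-21.9))/2)
= (17.15, 2.6)

(17.15, 2.6)


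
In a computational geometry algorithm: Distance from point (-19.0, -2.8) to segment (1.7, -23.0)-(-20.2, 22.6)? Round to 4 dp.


Project P onto AB: t = 0.5371 (clamped to [0,1])
Closest point on segment: (-10.0627, 1.4922)
Distance: 9.9145

9.9145


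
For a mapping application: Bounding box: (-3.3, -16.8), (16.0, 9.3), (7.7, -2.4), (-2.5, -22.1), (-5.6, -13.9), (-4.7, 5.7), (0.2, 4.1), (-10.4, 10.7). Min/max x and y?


x range: [-10.4, 16]
y range: [-22.1, 10.7]
Bounding box: (-10.4,-22.1) to (16,10.7)

(-10.4,-22.1) to (16,10.7)


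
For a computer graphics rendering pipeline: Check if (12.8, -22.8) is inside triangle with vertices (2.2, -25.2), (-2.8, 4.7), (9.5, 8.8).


Cross products: AB x AP = -328.94, BC x BP = -402.21, CA x CP = 342.88
All same sign? no

No, outside


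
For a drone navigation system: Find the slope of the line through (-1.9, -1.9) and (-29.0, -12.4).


slope = (y2-y1)/(x2-x1) = ((-12.4)-(-1.9))/((-29)-(-1.9)) = (-10.5)/(-27.1) = 0.3875

0.3875


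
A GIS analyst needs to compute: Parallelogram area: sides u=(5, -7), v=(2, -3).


|u x v| = |5*(-3) - (-7)*2|
= |(-15) - (-14)| = 1

1


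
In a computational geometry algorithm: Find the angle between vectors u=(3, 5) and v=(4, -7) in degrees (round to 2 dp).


u.v = -23, |u| = sqrt(34) = 5.831, |v| = sqrt(65) = 8.0623
cos(theta) = u.v/(|u||v|) = -23/sqrt(2210) = -0.489251
theta = acos(-0.489251) = 119.29 degrees

119.29 degrees


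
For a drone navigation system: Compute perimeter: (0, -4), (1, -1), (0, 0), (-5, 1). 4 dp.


Sides: (0, -4)->(1, -1): sqrt(10) = 3.162278, (1, -1)->(0, 0): sqrt(2) = 1.414214, (0, 0)->(-5, 1): sqrt(26) = 5.09902, (-5, 1)->(0, -4): sqrt(50) = 7.071068
Sum = 16.74658
Perimeter = 16.7466

16.7466


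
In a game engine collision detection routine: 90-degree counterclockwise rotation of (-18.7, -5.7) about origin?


90° CCW: (x,y) -> (-y, x)
(-18.7,-5.7) -> (5.7, -18.7)

(5.7, -18.7)


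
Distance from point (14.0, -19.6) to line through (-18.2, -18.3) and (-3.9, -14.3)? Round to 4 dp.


|cross product| = 147.39
|line direction| = sqrt(220.49) = 14.8489
Distance = 147.39/sqrt(220.49) = 9.926

9.926


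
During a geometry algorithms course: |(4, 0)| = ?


|u| = sqrt(4^2 + 0^2) = sqrt(16) = 4

4


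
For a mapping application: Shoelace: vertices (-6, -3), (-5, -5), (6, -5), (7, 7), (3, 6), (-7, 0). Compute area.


Shoelace sum: ((-6)*(-5) - (-5)*(-3)) + ((-5)*(-5) - 6*(-5)) + (6*7 - 7*(-5)) + (7*6 - 3*7) + (3*0 - (-7)*6) + ((-7)*(-3) - (-6)*0)
= 231
Area = |231|/2 = 115.5

115.5


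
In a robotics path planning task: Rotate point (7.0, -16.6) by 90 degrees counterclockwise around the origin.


90° CCW: (x,y) -> (-y, x)
(7,-16.6) -> (16.6, 7)

(16.6, 7)


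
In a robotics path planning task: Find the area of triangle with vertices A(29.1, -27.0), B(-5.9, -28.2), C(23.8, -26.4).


Area = |x_A(y_B-y_C) + x_B(y_C-y_A) + x_C(y_A-y_B)|/2
= |(-52.38) + (-3.54) + 28.56|/2
= 27.36/2 = 13.68

13.68


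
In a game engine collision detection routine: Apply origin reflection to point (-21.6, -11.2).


Reflection over origin: (x,y) -> (-x,-y)
(-21.6, -11.2) -> (21.6, 11.2)

(21.6, 11.2)


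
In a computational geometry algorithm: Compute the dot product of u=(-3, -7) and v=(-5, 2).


u . v = u_x*v_x + u_y*v_y = (-3)*(-5) + (-7)*2
= 15 + (-14) = 1

1


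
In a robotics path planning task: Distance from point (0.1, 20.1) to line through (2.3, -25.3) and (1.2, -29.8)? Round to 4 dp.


|cross product| = 59.84
|line direction| = sqrt(21.46) = 4.6325
Distance = 59.84/sqrt(21.46) = 12.9174

12.9174


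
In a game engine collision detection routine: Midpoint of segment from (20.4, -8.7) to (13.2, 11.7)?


M = ((20.4+13.2)/2, ((-8.7)+11.7)/2)
= (16.8, 1.5)

(16.8, 1.5)


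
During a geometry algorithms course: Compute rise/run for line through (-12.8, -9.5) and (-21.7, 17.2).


slope = (y2-y1)/(x2-x1) = (17.2-(-9.5))/((-21.7)-(-12.8)) = 26.7/(-8.9) = -3

-3


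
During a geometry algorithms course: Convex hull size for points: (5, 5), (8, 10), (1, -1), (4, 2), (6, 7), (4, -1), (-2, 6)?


Convex hull vertices (CCW): (-2, 6), (1, -1), (4, -1), (8, 10)
Count = 4

4


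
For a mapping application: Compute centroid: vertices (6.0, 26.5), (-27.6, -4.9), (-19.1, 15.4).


Centroid = ((x_A+x_B+x_C)/3, (y_A+y_B+y_C)/3)
= ((6+(-27.6)+(-19.1))/3, (26.5+(-4.9)+15.4)/3)
= (-13.5667, 12.3333)

(-13.5667, 12.3333)


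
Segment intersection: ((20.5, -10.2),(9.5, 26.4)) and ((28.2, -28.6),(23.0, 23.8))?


Cross products: d1=307.8, d2=693.88, d3=-79.42, d4=-465.5
d1*d2 < 0 and d3*d4 < 0? no

No, they don't intersect


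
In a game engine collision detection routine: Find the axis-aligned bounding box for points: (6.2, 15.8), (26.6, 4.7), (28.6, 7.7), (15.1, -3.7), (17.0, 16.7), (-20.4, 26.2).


x range: [-20.4, 28.6]
y range: [-3.7, 26.2]
Bounding box: (-20.4,-3.7) to (28.6,26.2)

(-20.4,-3.7) to (28.6,26.2)


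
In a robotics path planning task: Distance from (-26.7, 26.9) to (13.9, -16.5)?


dx=40.6, dy=-43.4
d^2 = 40.6^2 + (-43.4)^2 = 3531.92
d = sqrt(3531.92) = 59.43

59.43


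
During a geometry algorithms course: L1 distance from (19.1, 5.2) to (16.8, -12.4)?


|19.1-16.8| + |5.2-(-12.4)| = 2.3 + 17.6 = 19.9

19.9


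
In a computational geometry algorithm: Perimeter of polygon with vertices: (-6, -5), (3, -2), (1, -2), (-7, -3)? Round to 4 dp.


Sides: (-6, -5)->(3, -2): sqrt(90) = 9.486833, (3, -2)->(1, -2): sqrt(4) = 2, (1, -2)->(-7, -3): sqrt(65) = 8.062258, (-7, -3)->(-6, -5): sqrt(5) = 2.236068
Sum = 21.785159
Perimeter = 21.7852

21.7852


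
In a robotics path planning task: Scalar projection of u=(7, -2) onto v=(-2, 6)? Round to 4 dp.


u.v = -26, |v| = sqrt(40) = 6.3246
Scalar projection = u.v / |v| = -26 / sqrt(40) = -4.111

-4.111


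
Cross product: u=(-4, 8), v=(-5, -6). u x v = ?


u x v = u_x*v_y - u_y*v_x = (-4)*(-6) - 8*(-5)
= 24 - (-40) = 64

64


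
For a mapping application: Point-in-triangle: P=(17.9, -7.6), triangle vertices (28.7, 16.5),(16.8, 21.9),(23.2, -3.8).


Cross products: AB x AP = 345.11, BC x BP = -160.53, CA x CP = 86.69
All same sign? no

No, outside


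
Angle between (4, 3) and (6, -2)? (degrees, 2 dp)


u.v = 18, |u| = sqrt(25) = 5, |v| = sqrt(40) = 6.3246
cos(theta) = u.v/(|u||v|) = 18/sqrt(1000) = 0.56921
theta = acos(0.56921) = 55.3 degrees

55.3 degrees


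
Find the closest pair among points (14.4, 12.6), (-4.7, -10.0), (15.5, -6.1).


d(P0,P1) = 29.59, d(P0,P2) = 18.7323, d(P1,P2) = 20.573
Closest: P0 and P2

Closest pair: (14.4, 12.6) and (15.5, -6.1), distance = 18.7323


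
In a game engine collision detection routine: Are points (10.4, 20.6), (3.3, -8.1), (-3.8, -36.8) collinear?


Cross product: (3.3-10.4)*((-36.8)-20.6) - ((-8.1)-20.6)*((-3.8)-10.4)
= 0

Yes, collinear


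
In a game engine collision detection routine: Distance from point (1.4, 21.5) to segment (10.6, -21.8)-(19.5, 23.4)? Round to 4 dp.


Project P onto AB: t = 0.8836 (clamped to [0,1])
Closest point on segment: (18.4643, 18.14)
Distance: 17.3919

17.3919


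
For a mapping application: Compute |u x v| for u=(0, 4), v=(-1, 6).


|u x v| = |0*6 - 4*(-1)|
= |0 - (-4)| = 4

4


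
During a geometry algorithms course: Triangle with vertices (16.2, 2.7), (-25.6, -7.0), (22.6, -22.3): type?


Side lengths squared: AB^2=1841.33, BC^2=2557.33, CA^2=665.96
Sorted: [665.96, 1841.33, 2557.33]
By sides: Scalene, By angles: Obtuse

Scalene, Obtuse


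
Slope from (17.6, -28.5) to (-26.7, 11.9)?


slope = (y2-y1)/(x2-x1) = (11.9-(-28.5))/((-26.7)-17.6) = 40.4/(-44.3) = -0.912

-0.912


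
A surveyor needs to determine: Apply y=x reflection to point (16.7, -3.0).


Reflection over y=x: (x,y) -> (y,x)
(16.7, -3) -> (-3, 16.7)

(-3, 16.7)


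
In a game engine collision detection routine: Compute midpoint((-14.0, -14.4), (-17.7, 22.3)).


M = (((-14)+(-17.7))/2, ((-14.4)+22.3)/2)
= (-15.85, 3.95)

(-15.85, 3.95)


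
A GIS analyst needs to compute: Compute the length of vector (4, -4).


|u| = sqrt(4^2 + (-4)^2) = sqrt(32) = 5.6569

5.6569


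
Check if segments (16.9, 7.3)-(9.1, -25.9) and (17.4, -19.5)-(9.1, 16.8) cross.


Cross products: d1=-204.29, d2=354.41, d3=225.64, d4=-333.06
d1*d2 < 0 and d3*d4 < 0? yes

Yes, they intersect


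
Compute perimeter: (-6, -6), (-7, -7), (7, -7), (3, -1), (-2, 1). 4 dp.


Sides: (-6, -6)->(-7, -7): sqrt(2) = 1.414214, (-7, -7)->(7, -7): sqrt(196) = 14, (7, -7)->(3, -1): sqrt(52) = 7.211103, (3, -1)->(-2, 1): sqrt(29) = 5.385165, (-2, 1)->(-6, -6): sqrt(65) = 8.062258
Sum = 36.07274
Perimeter = 36.0727

36.0727


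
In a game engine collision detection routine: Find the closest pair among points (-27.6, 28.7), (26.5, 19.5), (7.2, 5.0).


d(P0,P1) = 54.8767, d(P0,P2) = 42.1038, d(P1,P2) = 24.14
Closest: P1 and P2

Closest pair: (26.5, 19.5) and (7.2, 5.0), distance = 24.14


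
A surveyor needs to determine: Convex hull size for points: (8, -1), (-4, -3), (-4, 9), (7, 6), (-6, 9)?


Convex hull vertices (CCW): (-6, 9), (-4, -3), (8, -1), (7, 6), (-4, 9)
Count = 5

5


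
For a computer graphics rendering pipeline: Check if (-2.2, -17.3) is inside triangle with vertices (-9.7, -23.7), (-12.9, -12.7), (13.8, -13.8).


Cross products: AB x AP = -102.98, BC x BP = -111.05, CA x CP = -76.15
All same sign? yes

Yes, inside


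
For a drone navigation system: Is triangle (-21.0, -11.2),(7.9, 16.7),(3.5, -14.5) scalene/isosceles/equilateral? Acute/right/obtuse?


Side lengths squared: AB^2=1613.62, BC^2=992.8, CA^2=611.14
Sorted: [611.14, 992.8, 1613.62]
By sides: Scalene, By angles: Obtuse

Scalene, Obtuse


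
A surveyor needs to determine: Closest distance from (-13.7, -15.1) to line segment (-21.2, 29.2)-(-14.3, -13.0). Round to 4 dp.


Project P onto AB: t = 1 (clamped to [0,1])
Closest point on segment: (-14.3, -13)
Distance: 2.184

2.184


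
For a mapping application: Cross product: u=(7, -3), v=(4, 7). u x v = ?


u x v = u_x*v_y - u_y*v_x = 7*7 - (-3)*4
= 49 - (-12) = 61

61


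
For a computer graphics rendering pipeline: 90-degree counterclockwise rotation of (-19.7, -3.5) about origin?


90° CCW: (x,y) -> (-y, x)
(-19.7,-3.5) -> (3.5, -19.7)

(3.5, -19.7)


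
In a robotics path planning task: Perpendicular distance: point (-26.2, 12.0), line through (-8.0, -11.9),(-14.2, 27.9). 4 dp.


|cross product| = 576.18
|line direction| = sqrt(1622.48) = 40.28
Distance = 576.18/sqrt(1622.48) = 14.3044

14.3044


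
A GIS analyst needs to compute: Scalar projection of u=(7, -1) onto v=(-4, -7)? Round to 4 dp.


u.v = -21, |v| = sqrt(65) = 8.0623
Scalar projection = u.v / |v| = -21 / sqrt(65) = -2.6047

-2.6047


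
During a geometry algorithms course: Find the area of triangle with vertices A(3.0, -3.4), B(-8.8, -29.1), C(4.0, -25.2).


Area = |x_A(y_B-y_C) + x_B(y_C-y_A) + x_C(y_A-y_B)|/2
= |(-11.7) + 191.84 + 102.8|/2
= 282.94/2 = 141.47

141.47


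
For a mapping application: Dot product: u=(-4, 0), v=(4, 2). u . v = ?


u . v = u_x*v_x + u_y*v_y = (-4)*4 + 0*2
= (-16) + 0 = -16

-16


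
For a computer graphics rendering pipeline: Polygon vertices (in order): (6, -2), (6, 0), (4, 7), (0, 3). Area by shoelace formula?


Shoelace sum: (6*0 - 6*(-2)) + (6*7 - 4*0) + (4*3 - 0*7) + (0*(-2) - 6*3)
= 48
Area = |48|/2 = 24

24


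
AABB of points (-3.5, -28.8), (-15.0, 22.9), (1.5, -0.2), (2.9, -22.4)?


x range: [-15, 2.9]
y range: [-28.8, 22.9]
Bounding box: (-15,-28.8) to (2.9,22.9)

(-15,-28.8) to (2.9,22.9)


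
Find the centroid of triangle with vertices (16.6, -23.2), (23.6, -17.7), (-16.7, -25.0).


Centroid = ((x_A+x_B+x_C)/3, (y_A+y_B+y_C)/3)
= ((16.6+23.6+(-16.7))/3, ((-23.2)+(-17.7)+(-25))/3)
= (7.8333, -21.9667)

(7.8333, -21.9667)


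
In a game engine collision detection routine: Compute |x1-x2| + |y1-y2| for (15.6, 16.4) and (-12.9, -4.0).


|15.6-(-12.9)| + |16.4-(-4)| = 28.5 + 20.4 = 48.9

48.9


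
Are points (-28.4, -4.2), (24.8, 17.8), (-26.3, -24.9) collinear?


Cross product: (24.8-(-28.4))*((-24.9)-(-4.2)) - (17.8-(-4.2))*((-26.3)-(-28.4))
= -1147.44

No, not collinear


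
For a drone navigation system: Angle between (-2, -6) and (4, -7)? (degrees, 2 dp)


u.v = 34, |u| = sqrt(40) = 6.3246, |v| = sqrt(65) = 8.0623
cos(theta) = u.v/(|u||v|) = 34/sqrt(2600) = 0.666795
theta = acos(0.666795) = 48.18 degrees

48.18 degrees


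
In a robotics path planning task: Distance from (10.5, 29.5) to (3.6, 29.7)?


dx=-6.9, dy=0.2
d^2 = (-6.9)^2 + 0.2^2 = 47.65
d = sqrt(47.65) = 6.9029

6.9029


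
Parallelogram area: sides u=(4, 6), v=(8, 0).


|u x v| = |4*0 - 6*8|
= |0 - 48| = 48

48


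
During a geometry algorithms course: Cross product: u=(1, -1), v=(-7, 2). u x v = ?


u x v = u_x*v_y - u_y*v_x = 1*2 - (-1)*(-7)
= 2 - 7 = -5

-5


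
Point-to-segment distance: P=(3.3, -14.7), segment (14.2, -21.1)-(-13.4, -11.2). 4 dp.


Project P onto AB: t = 0.4236 (clamped to [0,1])
Closest point on segment: (2.5086, -16.9063)
Distance: 2.344

2.344


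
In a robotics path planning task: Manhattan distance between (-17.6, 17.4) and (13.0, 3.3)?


|(-17.6)-13| + |17.4-3.3| = 30.6 + 14.1 = 44.7

44.7


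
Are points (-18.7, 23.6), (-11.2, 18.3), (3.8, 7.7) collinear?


Cross product: ((-11.2)-(-18.7))*(7.7-23.6) - (18.3-23.6)*(3.8-(-18.7))
= 0

Yes, collinear


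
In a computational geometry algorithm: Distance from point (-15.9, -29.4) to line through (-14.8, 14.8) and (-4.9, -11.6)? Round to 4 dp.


|cross product| = 466.62
|line direction| = sqrt(794.97) = 28.1952
Distance = 466.62/sqrt(794.97) = 16.5496

16.5496


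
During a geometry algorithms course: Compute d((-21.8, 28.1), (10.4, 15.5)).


dx=32.2, dy=-12.6
d^2 = 32.2^2 + (-12.6)^2 = 1195.6
d = sqrt(1195.6) = 34.5774

34.5774


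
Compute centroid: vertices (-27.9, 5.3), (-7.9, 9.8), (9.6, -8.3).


Centroid = ((x_A+x_B+x_C)/3, (y_A+y_B+y_C)/3)
= (((-27.9)+(-7.9)+9.6)/3, (5.3+9.8+(-8.3))/3)
= (-8.7333, 2.2667)

(-8.7333, 2.2667)


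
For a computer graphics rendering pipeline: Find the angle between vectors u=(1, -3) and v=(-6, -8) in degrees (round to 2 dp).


u.v = 18, |u| = sqrt(10) = 3.1623, |v| = sqrt(100) = 10
cos(theta) = u.v/(|u||v|) = 18/sqrt(1000) = 0.56921
theta = acos(0.56921) = 55.3 degrees

55.3 degrees


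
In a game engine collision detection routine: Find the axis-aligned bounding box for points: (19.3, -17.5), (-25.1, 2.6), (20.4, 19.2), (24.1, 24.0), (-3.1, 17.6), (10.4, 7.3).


x range: [-25.1, 24.1]
y range: [-17.5, 24]
Bounding box: (-25.1,-17.5) to (24.1,24)

(-25.1,-17.5) to (24.1,24)


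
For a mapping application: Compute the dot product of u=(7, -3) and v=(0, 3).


u . v = u_x*v_x + u_y*v_y = 7*0 + (-3)*3
= 0 + (-9) = -9

-9


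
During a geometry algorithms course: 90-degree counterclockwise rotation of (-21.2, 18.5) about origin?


90° CCW: (x,y) -> (-y, x)
(-21.2,18.5) -> (-18.5, -21.2)

(-18.5, -21.2)


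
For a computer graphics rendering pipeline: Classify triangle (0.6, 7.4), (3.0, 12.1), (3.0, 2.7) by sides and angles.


Side lengths squared: AB^2=27.85, BC^2=88.36, CA^2=27.85
Sorted: [27.85, 27.85, 88.36]
By sides: Isosceles, By angles: Obtuse

Isosceles, Obtuse


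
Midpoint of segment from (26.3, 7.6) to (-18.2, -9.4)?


M = ((26.3+(-18.2))/2, (7.6+(-9.4))/2)
= (4.05, -0.9)

(4.05, -0.9)


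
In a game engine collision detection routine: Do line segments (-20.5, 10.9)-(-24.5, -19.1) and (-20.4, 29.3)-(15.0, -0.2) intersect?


Cross products: d1=-654.31, d2=-1834.31, d3=-70.6, d4=1109.4
d1*d2 < 0 and d3*d4 < 0? no

No, they don't intersect


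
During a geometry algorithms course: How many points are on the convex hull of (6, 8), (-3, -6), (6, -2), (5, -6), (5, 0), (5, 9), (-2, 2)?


Convex hull vertices (CCW): (-3, -6), (5, -6), (6, -2), (6, 8), (5, 9), (-2, 2)
Count = 6

6


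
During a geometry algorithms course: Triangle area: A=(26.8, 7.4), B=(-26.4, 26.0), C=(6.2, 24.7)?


Area = |x_A(y_B-y_C) + x_B(y_C-y_A) + x_C(y_A-y_B)|/2
= |34.84 + (-456.72) + (-115.32)|/2
= 537.2/2 = 268.6

268.6


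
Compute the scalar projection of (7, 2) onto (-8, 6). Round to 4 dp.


u.v = -44, |v| = sqrt(100) = 10
Scalar projection = u.v / |v| = -44 / sqrt(100) = -4.4

-4.4


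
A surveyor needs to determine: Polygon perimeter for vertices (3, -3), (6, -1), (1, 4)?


Sides: (3, -3)->(6, -1): sqrt(13) = 3.605551, (6, -1)->(1, 4): sqrt(50) = 7.071068, (1, 4)->(3, -3): sqrt(53) = 7.28011
Sum = 17.956729
Perimeter = 17.9567

17.9567


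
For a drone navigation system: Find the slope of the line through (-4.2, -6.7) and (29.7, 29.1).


slope = (y2-y1)/(x2-x1) = (29.1-(-6.7))/(29.7-(-4.2)) = 35.8/33.9 = 1.056

1.056


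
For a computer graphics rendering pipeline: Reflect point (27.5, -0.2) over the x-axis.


Reflection over x-axis: (x,y) -> (x,-y)
(27.5, -0.2) -> (27.5, 0.2)

(27.5, 0.2)


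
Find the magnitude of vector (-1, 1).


|u| = sqrt((-1)^2 + 1^2) = sqrt(2) = 1.4142

1.4142


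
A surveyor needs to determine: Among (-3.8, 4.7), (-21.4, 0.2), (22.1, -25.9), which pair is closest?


d(P0,P1) = 18.1662, d(P0,P2) = 40.0895, d(P1,P2) = 50.7293
Closest: P0 and P1

Closest pair: (-3.8, 4.7) and (-21.4, 0.2), distance = 18.1662


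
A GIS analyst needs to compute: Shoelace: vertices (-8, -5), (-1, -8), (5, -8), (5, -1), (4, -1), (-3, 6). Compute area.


Shoelace sum: ((-8)*(-8) - (-1)*(-5)) + ((-1)*(-8) - 5*(-8)) + (5*(-1) - 5*(-8)) + (5*(-1) - 4*(-1)) + (4*6 - (-3)*(-1)) + ((-3)*(-5) - (-8)*6)
= 225
Area = |225|/2 = 112.5

112.5


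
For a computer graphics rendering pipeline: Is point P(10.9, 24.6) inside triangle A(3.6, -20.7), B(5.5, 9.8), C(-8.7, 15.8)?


Cross products: AB x AP = -136.58, BC x BP = -242.56, CA x CP = 823.64
All same sign? no

No, outside


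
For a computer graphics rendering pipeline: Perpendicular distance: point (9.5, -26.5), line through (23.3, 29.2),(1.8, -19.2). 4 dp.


|cross product| = 529.63
|line direction| = sqrt(2804.81) = 52.9605
Distance = 529.63/sqrt(2804.81) = 10.0005

10.0005


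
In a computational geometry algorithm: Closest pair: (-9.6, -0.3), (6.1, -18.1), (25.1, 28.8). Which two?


d(P0,P1) = 23.7346, d(P0,P2) = 45.2869, d(P1,P2) = 50.6025
Closest: P0 and P1

Closest pair: (-9.6, -0.3) and (6.1, -18.1), distance = 23.7346


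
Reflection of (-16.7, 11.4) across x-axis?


Reflection over x-axis: (x,y) -> (x,-y)
(-16.7, 11.4) -> (-16.7, -11.4)

(-16.7, -11.4)


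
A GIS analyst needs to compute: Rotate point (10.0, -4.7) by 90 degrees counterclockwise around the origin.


90° CCW: (x,y) -> (-y, x)
(10,-4.7) -> (4.7, 10)

(4.7, 10)


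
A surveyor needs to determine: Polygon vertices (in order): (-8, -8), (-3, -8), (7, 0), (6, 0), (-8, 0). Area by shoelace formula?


Shoelace sum: ((-8)*(-8) - (-3)*(-8)) + ((-3)*0 - 7*(-8)) + (7*0 - 6*0) + (6*0 - (-8)*0) + ((-8)*(-8) - (-8)*0)
= 160
Area = |160|/2 = 80

80


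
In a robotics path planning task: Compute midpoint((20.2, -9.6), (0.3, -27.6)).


M = ((20.2+0.3)/2, ((-9.6)+(-27.6))/2)
= (10.25, -18.6)

(10.25, -18.6)


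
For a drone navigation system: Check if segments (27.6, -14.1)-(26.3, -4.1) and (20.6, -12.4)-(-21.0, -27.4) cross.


Cross products: d1=175.72, d2=-259.78, d3=67.79, d4=503.29
d1*d2 < 0 and d3*d4 < 0? no

No, they don't intersect


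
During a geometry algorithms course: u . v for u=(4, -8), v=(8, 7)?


u . v = u_x*v_x + u_y*v_y = 4*8 + (-8)*7
= 32 + (-56) = -24

-24


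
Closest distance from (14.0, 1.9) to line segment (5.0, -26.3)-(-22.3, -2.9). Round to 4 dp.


Project P onto AB: t = 0.3204 (clamped to [0,1])
Closest point on segment: (-3.7459, -18.8035)
Distance: 27.2682

27.2682


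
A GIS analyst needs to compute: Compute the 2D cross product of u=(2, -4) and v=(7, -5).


u x v = u_x*v_y - u_y*v_x = 2*(-5) - (-4)*7
= (-10) - (-28) = 18

18


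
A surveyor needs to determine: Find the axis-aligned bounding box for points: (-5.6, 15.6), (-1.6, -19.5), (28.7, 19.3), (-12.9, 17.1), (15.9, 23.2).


x range: [-12.9, 28.7]
y range: [-19.5, 23.2]
Bounding box: (-12.9,-19.5) to (28.7,23.2)

(-12.9,-19.5) to (28.7,23.2)


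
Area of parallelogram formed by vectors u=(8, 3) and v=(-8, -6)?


|u x v| = |8*(-6) - 3*(-8)|
= |(-48) - (-24)| = 24

24


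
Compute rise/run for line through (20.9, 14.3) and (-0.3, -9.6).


slope = (y2-y1)/(x2-x1) = ((-9.6)-14.3)/((-0.3)-20.9) = (-23.9)/(-21.2) = 1.1274

1.1274


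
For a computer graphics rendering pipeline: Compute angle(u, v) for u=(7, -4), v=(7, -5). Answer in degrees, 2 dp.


u.v = 69, |u| = sqrt(65) = 8.0623, |v| = sqrt(74) = 8.6023
cos(theta) = u.v/(|u||v|) = 69/sqrt(4810) = 0.994893
theta = acos(0.994893) = 5.79 degrees

5.79 degrees


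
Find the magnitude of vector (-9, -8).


|u| = sqrt((-9)^2 + (-8)^2) = sqrt(145) = 12.0416

12.0416


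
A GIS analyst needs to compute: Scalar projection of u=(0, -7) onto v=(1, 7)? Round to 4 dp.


u.v = -49, |v| = sqrt(50) = 7.0711
Scalar projection = u.v / |v| = -49 / sqrt(50) = -6.9296

-6.9296


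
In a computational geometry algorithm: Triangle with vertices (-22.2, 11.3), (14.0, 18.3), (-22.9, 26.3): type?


Side lengths squared: AB^2=1359.44, BC^2=1425.61, CA^2=225.49
Sorted: [225.49, 1359.44, 1425.61]
By sides: Scalene, By angles: Acute

Scalene, Acute


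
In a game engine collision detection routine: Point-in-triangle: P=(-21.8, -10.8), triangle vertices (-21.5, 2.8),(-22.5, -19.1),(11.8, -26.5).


Cross products: AB x AP = 7.03, BC x BP = 289.87, CA x CP = 461.67
All same sign? yes

Yes, inside


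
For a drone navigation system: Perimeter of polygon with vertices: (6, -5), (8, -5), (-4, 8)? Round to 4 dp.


Sides: (6, -5)->(8, -5): sqrt(4) = 2, (8, -5)->(-4, 8): sqrt(313) = 17.691806, (-4, 8)->(6, -5): sqrt(269) = 16.401219
Sum = 36.093025
Perimeter = 36.093

36.093


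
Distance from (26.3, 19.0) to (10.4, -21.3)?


dx=-15.9, dy=-40.3
d^2 = (-15.9)^2 + (-40.3)^2 = 1876.9
d = sqrt(1876.9) = 43.3232

43.3232


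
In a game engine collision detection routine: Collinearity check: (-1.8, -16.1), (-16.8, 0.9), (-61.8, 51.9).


Cross product: ((-16.8)-(-1.8))*(51.9-(-16.1)) - (0.9-(-16.1))*((-61.8)-(-1.8))
= 0

Yes, collinear


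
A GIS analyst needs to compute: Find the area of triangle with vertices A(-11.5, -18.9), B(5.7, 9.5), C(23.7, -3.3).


Area = |x_A(y_B-y_C) + x_B(y_C-y_A) + x_C(y_A-y_B)|/2
= |(-147.2) + 88.92 + (-673.08)|/2
= 731.36/2 = 365.68

365.68


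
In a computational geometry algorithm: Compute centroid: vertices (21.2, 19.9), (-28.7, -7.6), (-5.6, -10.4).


Centroid = ((x_A+x_B+x_C)/3, (y_A+y_B+y_C)/3)
= ((21.2+(-28.7)+(-5.6))/3, (19.9+(-7.6)+(-10.4))/3)
= (-4.3667, 0.6333)

(-4.3667, 0.6333)


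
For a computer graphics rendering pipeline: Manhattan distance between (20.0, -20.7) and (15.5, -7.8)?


|20-15.5| + |(-20.7)-(-7.8)| = 4.5 + 12.9 = 17.4

17.4


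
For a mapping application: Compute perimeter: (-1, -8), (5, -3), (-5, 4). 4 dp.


Sides: (-1, -8)->(5, -3): sqrt(61) = 7.81025, (5, -3)->(-5, 4): sqrt(149) = 12.206556, (-5, 4)->(-1, -8): sqrt(160) = 12.649111
Sum = 32.665917
Perimeter = 32.6659

32.6659


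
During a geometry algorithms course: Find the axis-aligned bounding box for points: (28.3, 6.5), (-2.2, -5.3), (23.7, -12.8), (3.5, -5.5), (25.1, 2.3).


x range: [-2.2, 28.3]
y range: [-12.8, 6.5]
Bounding box: (-2.2,-12.8) to (28.3,6.5)

(-2.2,-12.8) to (28.3,6.5)


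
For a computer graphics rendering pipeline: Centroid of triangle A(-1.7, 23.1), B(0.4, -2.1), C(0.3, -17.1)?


Centroid = ((x_A+x_B+x_C)/3, (y_A+y_B+y_C)/3)
= (((-1.7)+0.4+0.3)/3, (23.1+(-2.1)+(-17.1))/3)
= (-0.3333, 1.3)

(-0.3333, 1.3)


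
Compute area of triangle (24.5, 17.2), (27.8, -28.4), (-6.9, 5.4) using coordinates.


Area = |x_A(y_B-y_C) + x_B(y_C-y_A) + x_C(y_A-y_B)|/2
= |(-828.1) + (-328.04) + (-314.64)|/2
= 1470.78/2 = 735.39

735.39


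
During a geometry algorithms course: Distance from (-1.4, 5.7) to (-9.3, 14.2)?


dx=-7.9, dy=8.5
d^2 = (-7.9)^2 + 8.5^2 = 134.66
d = sqrt(134.66) = 11.6043

11.6043


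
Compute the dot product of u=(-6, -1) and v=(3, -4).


u . v = u_x*v_x + u_y*v_y = (-6)*3 + (-1)*(-4)
= (-18) + 4 = -14

-14


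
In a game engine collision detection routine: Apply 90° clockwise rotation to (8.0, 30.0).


90° CW: (x,y) -> (y, -x)
(8,30) -> (30, -8)

(30, -8)


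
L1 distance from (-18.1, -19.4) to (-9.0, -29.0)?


|(-18.1)-(-9)| + |(-19.4)-(-29)| = 9.1 + 9.6 = 18.7

18.7


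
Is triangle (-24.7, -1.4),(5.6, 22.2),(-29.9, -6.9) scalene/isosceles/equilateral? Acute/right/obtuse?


Side lengths squared: AB^2=1475.05, BC^2=2107.06, CA^2=57.29
Sorted: [57.29, 1475.05, 2107.06]
By sides: Scalene, By angles: Obtuse

Scalene, Obtuse


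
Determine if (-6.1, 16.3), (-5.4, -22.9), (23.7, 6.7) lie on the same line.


Cross product: ((-5.4)-(-6.1))*(6.7-16.3) - ((-22.9)-16.3)*(23.7-(-6.1))
= 1161.44

No, not collinear


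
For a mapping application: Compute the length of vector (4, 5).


|u| = sqrt(4^2 + 5^2) = sqrt(41) = 6.4031

6.4031


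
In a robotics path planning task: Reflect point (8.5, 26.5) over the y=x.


Reflection over y=x: (x,y) -> (y,x)
(8.5, 26.5) -> (26.5, 8.5)

(26.5, 8.5)


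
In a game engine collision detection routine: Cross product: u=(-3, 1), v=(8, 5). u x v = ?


u x v = u_x*v_y - u_y*v_x = (-3)*5 - 1*8
= (-15) - 8 = -23

-23


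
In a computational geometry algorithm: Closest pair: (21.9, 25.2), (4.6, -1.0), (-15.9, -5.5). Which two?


d(P0,P1) = 31.3963, d(P0,P2) = 48.6963, d(P1,P2) = 20.9881
Closest: P1 and P2

Closest pair: (4.6, -1.0) and (-15.9, -5.5), distance = 20.9881


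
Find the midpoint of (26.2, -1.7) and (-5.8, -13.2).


M = ((26.2+(-5.8))/2, ((-1.7)+(-13.2))/2)
= (10.2, -7.45)

(10.2, -7.45)


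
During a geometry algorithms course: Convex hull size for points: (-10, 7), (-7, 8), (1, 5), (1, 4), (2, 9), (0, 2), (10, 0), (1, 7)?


Convex hull vertices (CCW): (-10, 7), (0, 2), (10, 0), (2, 9), (-7, 8)
Count = 5

5


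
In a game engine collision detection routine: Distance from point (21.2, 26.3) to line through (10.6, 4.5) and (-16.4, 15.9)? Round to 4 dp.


|cross product| = 709.44
|line direction| = sqrt(858.96) = 29.308
Distance = 709.44/sqrt(858.96) = 24.2063

24.2063


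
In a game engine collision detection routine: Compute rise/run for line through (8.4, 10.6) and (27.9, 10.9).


slope = (y2-y1)/(x2-x1) = (10.9-10.6)/(27.9-8.4) = 0.3/19.5 = 0.0154

0.0154


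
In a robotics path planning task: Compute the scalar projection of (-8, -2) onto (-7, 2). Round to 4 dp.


u.v = 52, |v| = sqrt(53) = 7.2801
Scalar projection = u.v / |v| = 52 / sqrt(53) = 7.1427

7.1427


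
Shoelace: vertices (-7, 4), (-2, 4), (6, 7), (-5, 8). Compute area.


Shoelace sum: ((-7)*4 - (-2)*4) + ((-2)*7 - 6*4) + (6*8 - (-5)*7) + ((-5)*4 - (-7)*8)
= 61
Area = |61|/2 = 30.5

30.5


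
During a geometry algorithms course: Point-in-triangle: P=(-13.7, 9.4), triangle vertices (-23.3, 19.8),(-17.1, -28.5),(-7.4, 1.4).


Cross products: AB x AP = 399.2, BC x BP = 265.97, CA x CP = -11.28
All same sign? no

No, outside


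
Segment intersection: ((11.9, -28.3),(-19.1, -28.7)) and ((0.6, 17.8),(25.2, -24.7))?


Cross products: d1=-653.81, d2=-1981.15, d3=-1433.62, d4=-106.28
d1*d2 < 0 and d3*d4 < 0? no

No, they don't intersect


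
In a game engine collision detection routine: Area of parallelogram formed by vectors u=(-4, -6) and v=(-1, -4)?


|u x v| = |(-4)*(-4) - (-6)*(-1)|
= |16 - 6| = 10

10


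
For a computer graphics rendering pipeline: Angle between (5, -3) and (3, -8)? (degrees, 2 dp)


u.v = 39, |u| = sqrt(34) = 5.831, |v| = sqrt(73) = 8.544
cos(theta) = u.v/(|u||v|) = 39/sqrt(2482) = 0.782823
theta = acos(0.782823) = 38.48 degrees

38.48 degrees


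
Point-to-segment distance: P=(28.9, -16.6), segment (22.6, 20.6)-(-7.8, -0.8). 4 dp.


Project P onto AB: t = 0.4374 (clamped to [0,1])
Closest point on segment: (9.3026, 11.2393)
Distance: 34.0454

34.0454


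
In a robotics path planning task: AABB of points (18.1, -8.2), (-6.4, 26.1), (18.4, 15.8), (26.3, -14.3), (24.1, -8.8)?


x range: [-6.4, 26.3]
y range: [-14.3, 26.1]
Bounding box: (-6.4,-14.3) to (26.3,26.1)

(-6.4,-14.3) to (26.3,26.1)


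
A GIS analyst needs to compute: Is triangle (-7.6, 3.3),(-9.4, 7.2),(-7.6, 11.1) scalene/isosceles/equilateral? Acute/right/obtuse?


Side lengths squared: AB^2=18.45, BC^2=18.45, CA^2=60.84
Sorted: [18.45, 18.45, 60.84]
By sides: Isosceles, By angles: Obtuse

Isosceles, Obtuse


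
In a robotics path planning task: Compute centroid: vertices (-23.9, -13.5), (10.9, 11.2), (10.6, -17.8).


Centroid = ((x_A+x_B+x_C)/3, (y_A+y_B+y_C)/3)
= (((-23.9)+10.9+10.6)/3, ((-13.5)+11.2+(-17.8))/3)
= (-0.8, -6.7)

(-0.8, -6.7)


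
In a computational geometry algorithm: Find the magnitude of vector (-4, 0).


|u| = sqrt((-4)^2 + 0^2) = sqrt(16) = 4

4


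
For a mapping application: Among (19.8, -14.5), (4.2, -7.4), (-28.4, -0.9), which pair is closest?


d(P0,P1) = 17.1397, d(P0,P2) = 50.0819, d(P1,P2) = 33.2417
Closest: P0 and P1

Closest pair: (19.8, -14.5) and (4.2, -7.4), distance = 17.1397


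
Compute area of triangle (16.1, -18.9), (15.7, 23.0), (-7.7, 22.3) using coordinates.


Area = |x_A(y_B-y_C) + x_B(y_C-y_A) + x_C(y_A-y_B)|/2
= |11.27 + 646.84 + 322.63|/2
= 980.74/2 = 490.37

490.37


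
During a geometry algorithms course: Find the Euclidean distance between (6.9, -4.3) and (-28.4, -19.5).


dx=-35.3, dy=-15.2
d^2 = (-35.3)^2 + (-15.2)^2 = 1477.13
d = sqrt(1477.13) = 38.4334

38.4334


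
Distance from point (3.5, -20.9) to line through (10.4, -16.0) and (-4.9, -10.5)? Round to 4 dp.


|cross product| = 112.92
|line direction| = sqrt(264.34) = 16.2585
Distance = 112.92/sqrt(264.34) = 6.9453

6.9453


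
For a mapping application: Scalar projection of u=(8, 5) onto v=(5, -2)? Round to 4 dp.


u.v = 30, |v| = sqrt(29) = 5.3852
Scalar projection = u.v / |v| = 30 / sqrt(29) = 5.5709

5.5709


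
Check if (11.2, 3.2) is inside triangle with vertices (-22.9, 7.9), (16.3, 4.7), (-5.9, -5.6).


Cross products: AB x AP = -75.12, BC x BP = -19.23, CA x CP = -380.45
All same sign? yes

Yes, inside


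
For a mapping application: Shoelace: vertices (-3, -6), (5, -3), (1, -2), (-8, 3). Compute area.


Shoelace sum: ((-3)*(-3) - 5*(-6)) + (5*(-2) - 1*(-3)) + (1*3 - (-8)*(-2)) + ((-8)*(-6) - (-3)*3)
= 76
Area = |76|/2 = 38

38


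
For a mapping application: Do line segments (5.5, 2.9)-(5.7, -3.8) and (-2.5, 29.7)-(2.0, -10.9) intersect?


Cross products: d1=204.2, d2=182.17, d3=-48.24, d4=-26.21
d1*d2 < 0 and d3*d4 < 0? no

No, they don't intersect


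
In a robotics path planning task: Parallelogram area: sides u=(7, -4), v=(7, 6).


|u x v| = |7*6 - (-4)*7|
= |42 - (-28)| = 70

70


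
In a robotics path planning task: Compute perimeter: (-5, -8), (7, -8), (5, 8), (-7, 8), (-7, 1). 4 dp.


Sides: (-5, -8)->(7, -8): sqrt(144) = 12, (7, -8)->(5, 8): sqrt(260) = 16.124515, (5, 8)->(-7, 8): sqrt(144) = 12, (-7, 8)->(-7, 1): sqrt(49) = 7, (-7, 1)->(-5, -8): sqrt(85) = 9.219544
Sum = 56.344059
Perimeter = 56.3441

56.3441


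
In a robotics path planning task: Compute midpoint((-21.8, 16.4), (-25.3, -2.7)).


M = (((-21.8)+(-25.3))/2, (16.4+(-2.7))/2)
= (-23.55, 6.85)

(-23.55, 6.85)


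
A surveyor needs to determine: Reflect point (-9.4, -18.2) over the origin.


Reflection over origin: (x,y) -> (-x,-y)
(-9.4, -18.2) -> (9.4, 18.2)

(9.4, 18.2)


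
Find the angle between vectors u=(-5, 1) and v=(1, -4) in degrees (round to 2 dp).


u.v = -9, |u| = sqrt(26) = 5.099, |v| = sqrt(17) = 4.1231
cos(theta) = u.v/(|u||v|) = -9/sqrt(442) = -0.428086
theta = acos(-0.428086) = 115.35 degrees

115.35 degrees


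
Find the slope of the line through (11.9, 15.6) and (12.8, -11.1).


slope = (y2-y1)/(x2-x1) = ((-11.1)-15.6)/(12.8-11.9) = (-26.7)/0.9 = -29.6667

-29.6667


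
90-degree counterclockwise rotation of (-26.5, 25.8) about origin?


90° CCW: (x,y) -> (-y, x)
(-26.5,25.8) -> (-25.8, -26.5)

(-25.8, -26.5)


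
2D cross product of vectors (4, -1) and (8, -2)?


u x v = u_x*v_y - u_y*v_x = 4*(-2) - (-1)*8
= (-8) - (-8) = 0

0


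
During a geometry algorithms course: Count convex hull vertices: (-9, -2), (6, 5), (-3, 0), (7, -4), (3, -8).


Convex hull vertices (CCW): (-9, -2), (3, -8), (7, -4), (6, 5)
Count = 4

4


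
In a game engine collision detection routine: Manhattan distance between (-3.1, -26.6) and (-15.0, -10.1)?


|(-3.1)-(-15)| + |(-26.6)-(-10.1)| = 11.9 + 16.5 = 28.4

28.4


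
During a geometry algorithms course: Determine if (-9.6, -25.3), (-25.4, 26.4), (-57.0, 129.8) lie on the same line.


Cross product: ((-25.4)-(-9.6))*(129.8-(-25.3)) - (26.4-(-25.3))*((-57)-(-9.6))
= 0

Yes, collinear


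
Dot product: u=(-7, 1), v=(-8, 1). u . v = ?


u . v = u_x*v_x + u_y*v_y = (-7)*(-8) + 1*1
= 56 + 1 = 57

57


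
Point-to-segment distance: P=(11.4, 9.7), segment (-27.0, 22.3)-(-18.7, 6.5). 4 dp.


Project P onto AB: t = 1 (clamped to [0,1])
Closest point on segment: (-18.7, 6.5)
Distance: 30.2696

30.2696


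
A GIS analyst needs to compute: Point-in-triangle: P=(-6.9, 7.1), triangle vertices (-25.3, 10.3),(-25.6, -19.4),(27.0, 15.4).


Cross products: AB x AP = 547.44, BC x BP = 743.14, CA x CP = 261.2
All same sign? yes

Yes, inside


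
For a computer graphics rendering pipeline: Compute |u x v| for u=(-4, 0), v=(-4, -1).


|u x v| = |(-4)*(-1) - 0*(-4)|
= |4 - 0| = 4

4


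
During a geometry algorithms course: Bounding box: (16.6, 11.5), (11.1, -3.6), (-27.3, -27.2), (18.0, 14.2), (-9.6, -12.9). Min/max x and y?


x range: [-27.3, 18]
y range: [-27.2, 14.2]
Bounding box: (-27.3,-27.2) to (18,14.2)

(-27.3,-27.2) to (18,14.2)


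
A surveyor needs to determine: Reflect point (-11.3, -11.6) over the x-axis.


Reflection over x-axis: (x,y) -> (x,-y)
(-11.3, -11.6) -> (-11.3, 11.6)

(-11.3, 11.6)


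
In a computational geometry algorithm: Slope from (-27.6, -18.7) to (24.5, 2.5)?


slope = (y2-y1)/(x2-x1) = (2.5-(-18.7))/(24.5-(-27.6)) = 21.2/52.1 = 0.4069

0.4069


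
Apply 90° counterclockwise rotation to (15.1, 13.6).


90° CCW: (x,y) -> (-y, x)
(15.1,13.6) -> (-13.6, 15.1)

(-13.6, 15.1)


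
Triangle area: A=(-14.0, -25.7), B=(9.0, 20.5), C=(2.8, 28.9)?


Area = |x_A(y_B-y_C) + x_B(y_C-y_A) + x_C(y_A-y_B)|/2
= |117.6 + 491.4 + (-129.36)|/2
= 479.64/2 = 239.82

239.82


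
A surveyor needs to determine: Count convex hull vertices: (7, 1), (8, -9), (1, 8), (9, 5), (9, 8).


Convex hull vertices (CCW): (1, 8), (8, -9), (9, 5), (9, 8)
Count = 4

4


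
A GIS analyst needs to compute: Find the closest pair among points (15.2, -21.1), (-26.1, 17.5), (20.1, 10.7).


d(P0,P1) = 56.5301, d(P0,P2) = 32.1753, d(P1,P2) = 46.6978
Closest: P0 and P2

Closest pair: (15.2, -21.1) and (20.1, 10.7), distance = 32.1753


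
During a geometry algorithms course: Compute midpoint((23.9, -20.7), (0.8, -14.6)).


M = ((23.9+0.8)/2, ((-20.7)+(-14.6))/2)
= (12.35, -17.65)

(12.35, -17.65)


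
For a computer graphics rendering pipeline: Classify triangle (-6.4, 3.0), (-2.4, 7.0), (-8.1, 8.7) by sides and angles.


Side lengths squared: AB^2=32, BC^2=35.38, CA^2=35.38
Sorted: [32, 35.38, 35.38]
By sides: Isosceles, By angles: Acute

Isosceles, Acute


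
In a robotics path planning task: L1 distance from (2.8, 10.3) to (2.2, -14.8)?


|2.8-2.2| + |10.3-(-14.8)| = 0.6 + 25.1 = 25.7

25.7


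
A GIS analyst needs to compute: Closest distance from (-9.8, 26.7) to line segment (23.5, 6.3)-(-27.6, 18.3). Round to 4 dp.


Project P onto AB: t = 0.7065 (clamped to [0,1])
Closest point on segment: (-12.5998, 14.7775)
Distance: 12.2469

12.2469


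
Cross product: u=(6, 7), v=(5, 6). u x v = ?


u x v = u_x*v_y - u_y*v_x = 6*6 - 7*5
= 36 - 35 = 1

1


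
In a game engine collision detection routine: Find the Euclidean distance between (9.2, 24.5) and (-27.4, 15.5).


dx=-36.6, dy=-9
d^2 = (-36.6)^2 + (-9)^2 = 1420.56
d = sqrt(1420.56) = 37.6903

37.6903
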